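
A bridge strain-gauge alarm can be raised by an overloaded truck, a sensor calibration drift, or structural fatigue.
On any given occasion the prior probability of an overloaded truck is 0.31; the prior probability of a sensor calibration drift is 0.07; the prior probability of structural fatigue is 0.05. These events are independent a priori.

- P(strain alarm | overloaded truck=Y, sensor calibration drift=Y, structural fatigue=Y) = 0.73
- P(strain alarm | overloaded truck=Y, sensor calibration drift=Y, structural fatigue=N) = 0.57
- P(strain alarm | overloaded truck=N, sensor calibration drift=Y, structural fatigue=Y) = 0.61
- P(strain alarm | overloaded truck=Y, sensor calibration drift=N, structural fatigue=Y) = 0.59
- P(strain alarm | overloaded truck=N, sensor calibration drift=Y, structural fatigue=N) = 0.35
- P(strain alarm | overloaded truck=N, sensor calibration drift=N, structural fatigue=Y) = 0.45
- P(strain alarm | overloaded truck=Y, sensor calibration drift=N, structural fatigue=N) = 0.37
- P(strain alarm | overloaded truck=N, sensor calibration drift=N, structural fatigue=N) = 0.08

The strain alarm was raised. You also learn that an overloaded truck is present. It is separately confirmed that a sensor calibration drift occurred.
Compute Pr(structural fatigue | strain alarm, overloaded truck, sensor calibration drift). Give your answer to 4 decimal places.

Pr(structural fatigue | strain alarm, overloaded truck, sensor calibration drift) ≈ 0.0631

P(strain alarm | overloaded truck, sensor calibration drift) = 0.57·0.95 + 0.73·0.05 = 0.541500 + 0.036500 = 0.578000
The structural fatigue-present share is 0.73·0.05 = 0.036500.
Hence the posterior is 0.036500/0.578000 ≈ 0.0631.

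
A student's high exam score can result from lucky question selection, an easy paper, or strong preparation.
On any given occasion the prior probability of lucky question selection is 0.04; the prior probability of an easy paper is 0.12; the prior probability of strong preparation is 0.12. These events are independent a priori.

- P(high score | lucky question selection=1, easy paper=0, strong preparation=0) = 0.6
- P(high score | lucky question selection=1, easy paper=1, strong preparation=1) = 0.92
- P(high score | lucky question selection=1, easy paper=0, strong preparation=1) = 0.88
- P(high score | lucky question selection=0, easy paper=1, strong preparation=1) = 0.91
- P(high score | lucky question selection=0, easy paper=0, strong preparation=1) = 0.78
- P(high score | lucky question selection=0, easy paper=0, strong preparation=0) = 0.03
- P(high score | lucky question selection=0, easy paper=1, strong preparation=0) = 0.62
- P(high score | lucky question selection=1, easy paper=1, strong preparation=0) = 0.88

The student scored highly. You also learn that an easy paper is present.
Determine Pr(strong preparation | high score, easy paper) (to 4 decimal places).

Pr(strong preparation | high score, easy paper) ≈ 0.1645

By total probability over the 4 (lucky question selection, strong preparation) configurations:
  P(high score | easy paper) = 0.62×0.96×0.88 + 0.91×0.96×0.12 + 0.88×0.04×0.88 + 0.92×0.04×0.12
        = 0.523776 + 0.104832 + 0.030976 + 0.004416 = 0.664000
The terms with strong preparation present sum to 0.109248, so
  P(strong preparation | high score, easy paper) = 0.109248 / 0.664000 ≈ 0.1645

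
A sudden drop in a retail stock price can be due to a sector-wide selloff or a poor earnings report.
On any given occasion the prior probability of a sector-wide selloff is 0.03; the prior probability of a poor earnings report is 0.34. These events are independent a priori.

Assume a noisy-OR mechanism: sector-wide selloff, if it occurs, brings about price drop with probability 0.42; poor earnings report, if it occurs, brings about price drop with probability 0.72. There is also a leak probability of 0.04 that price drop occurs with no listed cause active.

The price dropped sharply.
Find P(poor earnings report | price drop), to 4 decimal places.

Under noisy-OR, P(price drop | causes) = 1 − (1−0.04)·∏(1−qᵢ) over the active causes.
Enumerate the 4 (sector-wide selloff, poor earnings report) configurations and weight by the priors:
  P(price drop) = 0.04×0.97×0.66 + 0.7312×0.97×0.34 + 0.4432×0.03×0.66 + 0.844096×0.03×0.34
        = 0.025608 + 0.241150 + 0.008775 + 0.008610 = 0.284143
Configurations with poor earnings report contribute 0.249760, so
  P(poor earnings report | price drop) = 0.249760 / 0.284143 ≈ 0.8790

P(poor earnings report | price drop) ≈ 0.8790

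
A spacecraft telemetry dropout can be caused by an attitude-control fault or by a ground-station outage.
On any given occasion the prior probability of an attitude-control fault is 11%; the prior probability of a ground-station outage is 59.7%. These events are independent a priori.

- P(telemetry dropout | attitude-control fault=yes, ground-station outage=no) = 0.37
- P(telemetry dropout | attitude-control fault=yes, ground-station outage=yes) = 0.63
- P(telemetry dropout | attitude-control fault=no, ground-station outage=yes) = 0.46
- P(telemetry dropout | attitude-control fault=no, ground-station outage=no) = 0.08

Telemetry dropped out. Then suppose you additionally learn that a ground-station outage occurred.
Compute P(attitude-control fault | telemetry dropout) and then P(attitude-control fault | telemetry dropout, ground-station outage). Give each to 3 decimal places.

P(attitude-control fault | telemetry dropout) ≈ 0.175; P(attitude-control fault | telemetry dropout, ground-station outage) ≈ 0.145

For the numerator, keep only attitude-control fault=true terms: 0.016402 + 0.041372 = 0.057774
Normalizer over all consistent configurations: 0.08×0.89×0.403 + 0.46×0.89×0.597 + 0.37×0.11×0.403 + 0.63×0.11×0.597 = 0.330880
Posterior = 0.057774 / 0.330880 ≈ 0.175

Now also conditioning on ground-station outage=true:
Weight on attitude-control fault=true, given the evidence: 0.63*0.11 = 0.069300
The normalizing constant is 0.46*0.89 + 0.63*0.11 = 0.478700
P(attitude-control fault | telemetry dropout, ground-station outage) = 0.069300/0.478700 ≈ 0.145
The drop from 0.175 to 0.145 is the explaining-away (discounting) effect.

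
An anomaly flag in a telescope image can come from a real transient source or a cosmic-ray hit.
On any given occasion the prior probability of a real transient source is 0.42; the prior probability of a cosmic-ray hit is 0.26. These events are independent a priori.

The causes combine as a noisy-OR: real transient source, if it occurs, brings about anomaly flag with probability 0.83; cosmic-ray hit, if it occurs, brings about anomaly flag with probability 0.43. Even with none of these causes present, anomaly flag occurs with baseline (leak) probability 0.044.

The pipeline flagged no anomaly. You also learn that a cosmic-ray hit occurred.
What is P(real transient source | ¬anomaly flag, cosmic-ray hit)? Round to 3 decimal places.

P(real transient source | ¬anomaly flag, cosmic-ray hit) ≈ 0.110

Under noisy-OR, P(anomaly flag | causes) = 1 − (1−0.044)·∏(1−qᵢ) over the active causes.
Enumerate both values of real transient source and weight by the priors:
  P(¬anomaly flag | cosmic-ray hit) = 0.54492·0.58 + 0.092636·0.42
        = 0.316054 + 0.038907 = 0.354961
Configurations with real transient source contribute 0.038907, so
  P(real transient source | ¬anomaly flag, cosmic-ray hit) = 0.038907 / 0.354961 ≈ 0.110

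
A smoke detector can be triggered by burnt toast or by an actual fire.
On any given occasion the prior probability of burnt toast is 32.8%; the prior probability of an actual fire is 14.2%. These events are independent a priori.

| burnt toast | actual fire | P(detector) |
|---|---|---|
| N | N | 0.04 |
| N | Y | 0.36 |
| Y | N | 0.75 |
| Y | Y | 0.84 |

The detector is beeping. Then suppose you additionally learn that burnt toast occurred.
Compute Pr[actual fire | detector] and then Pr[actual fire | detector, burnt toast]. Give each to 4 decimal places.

Pr[actual fire | detector] ≈ 0.2389; Pr[actual fire | detector, burnt toast] ≈ 0.1564

P(detector) = 0.04*0.672*0.858 + 0.36*0.672*0.142 + 0.75*0.328*0.858 + 0.84*0.328*0.142 = 0.023063 + 0.034353 + 0.211068 + 0.039124 = 0.307608
Restricting to configurations with actual fire present: 0.034353 + 0.039124 = 0.073477.
Hence the posterior is 0.073477/0.307608 ≈ 0.2389.

Now also conditioning on burnt toast=true:
Numerator (weight on configurations with actual fire): 0.84·0.142 = 0.119280
The normalizing constant is 0.75·0.858 + 0.84·0.142 = 0.762780
Posterior = 0.119280 / 0.762780 ≈ 0.1564
Conditioning on burnt toast lowers the posterior on actual fire: the classic explaining-away effect in a common-effect structure.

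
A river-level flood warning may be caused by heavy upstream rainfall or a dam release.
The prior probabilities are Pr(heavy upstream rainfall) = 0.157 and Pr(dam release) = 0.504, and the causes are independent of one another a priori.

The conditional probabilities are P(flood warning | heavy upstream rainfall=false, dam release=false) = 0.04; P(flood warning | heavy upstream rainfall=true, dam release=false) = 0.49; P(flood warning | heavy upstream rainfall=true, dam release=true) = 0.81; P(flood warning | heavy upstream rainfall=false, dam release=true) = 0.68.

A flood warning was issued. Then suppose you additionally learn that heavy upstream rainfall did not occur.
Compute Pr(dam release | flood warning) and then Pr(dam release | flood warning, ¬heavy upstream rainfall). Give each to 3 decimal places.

Sum P(flood warning|·) weighted by the priors over the 4 (heavy upstream rainfall, dam release) configurations:
  P(flood warning) = 0.04×0.843×0.496 + 0.68×0.843×0.504 + 0.49×0.157×0.496 + 0.81×0.157×0.504
        = 0.016725 + 0.288913 + 0.038157 + 0.064094 = 0.407889
Configurations with dam release contribute 0.353007, so
  P(dam release | flood warning) = 0.353007 / 0.407889 ≈ 0.865

Now condition on the additional information:
Numerator (weight on configurations with dam release): 0.68*0.504 = 0.342720
Denominator P(flood warning | ¬heavy upstream rainfall): 0.04*0.496 + 0.68*0.504 = 0.362560
Posterior = 0.342720 / 0.362560 ≈ 0.945
With heavy upstream rainfall excluded, dam release must carry more of the explanatory weight for the flood warning.

Pr(dam release | flood warning) ≈ 0.865; Pr(dam release | flood warning, ¬heavy upstream rainfall) ≈ 0.945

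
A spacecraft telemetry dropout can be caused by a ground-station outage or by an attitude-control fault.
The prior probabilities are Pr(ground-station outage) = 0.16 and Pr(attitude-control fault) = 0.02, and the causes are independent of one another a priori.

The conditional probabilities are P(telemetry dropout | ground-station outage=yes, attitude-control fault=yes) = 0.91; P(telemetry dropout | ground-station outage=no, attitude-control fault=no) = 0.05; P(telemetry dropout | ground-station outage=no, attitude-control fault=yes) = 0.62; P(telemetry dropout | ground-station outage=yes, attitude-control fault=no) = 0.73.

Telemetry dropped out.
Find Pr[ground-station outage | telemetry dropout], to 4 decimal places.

Pr[ground-station outage | telemetry dropout] ≈ 0.6947

Enumerate the 4 (ground-station outage, attitude-control fault) configurations and weight by the priors:
  P(telemetry dropout) = 0.05×0.84×0.98 + 0.62×0.84×0.02 + 0.73×0.16×0.98 + 0.91×0.16×0.02
        = 0.041160 + 0.010416 + 0.114464 + 0.002912 = 0.168952
Configurations with ground-station outage contribute 0.117376, so
  P(ground-station outage | telemetry dropout) = 0.117376 / 0.168952 ≈ 0.6947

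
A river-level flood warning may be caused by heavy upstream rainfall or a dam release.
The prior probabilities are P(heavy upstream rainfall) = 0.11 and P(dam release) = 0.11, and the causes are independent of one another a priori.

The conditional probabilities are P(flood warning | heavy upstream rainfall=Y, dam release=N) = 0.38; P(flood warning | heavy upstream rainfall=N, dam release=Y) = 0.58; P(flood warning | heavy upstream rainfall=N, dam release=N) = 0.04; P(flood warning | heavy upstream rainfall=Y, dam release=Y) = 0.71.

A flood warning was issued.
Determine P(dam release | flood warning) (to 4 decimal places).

P(flood warning) = 0.04·0.89·0.89 + 0.58·0.89·0.11 + 0.38·0.11·0.89 + 0.71·0.11·0.11 = 0.031684 + 0.056782 + 0.037202 + 0.008591 = 0.134259
The dam release-present share is 0.056782 + 0.008591 = 0.065373.
So P(dam release | flood warning) = 0.065373/0.134259 ≈ 0.4869.

P(dam release | flood warning) ≈ 0.4869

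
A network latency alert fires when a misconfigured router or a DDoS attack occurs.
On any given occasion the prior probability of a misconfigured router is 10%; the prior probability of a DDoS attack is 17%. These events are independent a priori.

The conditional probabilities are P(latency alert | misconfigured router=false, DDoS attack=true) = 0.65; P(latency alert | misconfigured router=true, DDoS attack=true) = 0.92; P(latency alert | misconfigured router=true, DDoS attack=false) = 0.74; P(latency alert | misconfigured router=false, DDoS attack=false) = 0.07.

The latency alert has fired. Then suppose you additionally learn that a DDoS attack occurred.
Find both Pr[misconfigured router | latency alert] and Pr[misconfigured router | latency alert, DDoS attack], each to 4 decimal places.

Pr[misconfigured router | latency alert] ≈ 0.3368; Pr[misconfigured router | latency alert, DDoS attack] ≈ 0.1359

Weight on misconfigured router=true, given the evidence: 0.061420 + 0.015640 = 0.077060
Denominator P(latency alert): 0.07·0.9·0.83 + 0.65·0.9·0.17 + 0.74·0.1·0.83 + 0.92·0.1·0.17 = 0.228800
P(misconfigured router | latency alert) = 0.077060/0.228800 ≈ 0.3368

Now also conditioning on DDoS attack=true:
Sum P(latency alert|·) weighted by the priors over both values of misconfigured router:
  P(latency alert | DDoS attack) = 0.65×0.9 + 0.92×0.1
        = 0.585000 + 0.092000 = 0.677000
Configurations with misconfigured router contribute 0.092000, so
  P(misconfigured router | latency alert, DDoS attack) = 0.092000 / 0.677000 ≈ 0.1359
The drop from 0.3368 to 0.1359 is the explaining-away (discounting) effect.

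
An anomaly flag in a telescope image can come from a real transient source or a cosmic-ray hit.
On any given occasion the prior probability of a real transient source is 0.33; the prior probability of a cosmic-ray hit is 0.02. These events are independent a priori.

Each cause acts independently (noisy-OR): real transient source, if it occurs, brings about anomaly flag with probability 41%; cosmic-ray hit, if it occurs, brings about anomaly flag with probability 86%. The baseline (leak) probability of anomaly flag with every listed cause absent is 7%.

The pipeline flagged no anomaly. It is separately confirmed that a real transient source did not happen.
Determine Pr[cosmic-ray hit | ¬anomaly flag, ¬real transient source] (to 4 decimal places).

Pr[cosmic-ray hit | ¬anomaly flag, ¬real transient source] ≈ 0.0028

Under noisy-OR, P(anomaly flag | causes) = 1 − (1−0.07)·∏(1−qᵢ) over the active causes.
Sum P(¬anomaly flag|·) weighted by the priors over both values of cosmic-ray hit:
  P(¬anomaly flag | ¬real transient source) = 0.93·0.98 + 0.1302·0.02
        = 0.911400 + 0.002604 = 0.914004
Configurations with cosmic-ray hit contribute 0.002604, so
  P(cosmic-ray hit | ¬anomaly flag, ¬real transient source) = 0.002604 / 0.914004 ≈ 0.0028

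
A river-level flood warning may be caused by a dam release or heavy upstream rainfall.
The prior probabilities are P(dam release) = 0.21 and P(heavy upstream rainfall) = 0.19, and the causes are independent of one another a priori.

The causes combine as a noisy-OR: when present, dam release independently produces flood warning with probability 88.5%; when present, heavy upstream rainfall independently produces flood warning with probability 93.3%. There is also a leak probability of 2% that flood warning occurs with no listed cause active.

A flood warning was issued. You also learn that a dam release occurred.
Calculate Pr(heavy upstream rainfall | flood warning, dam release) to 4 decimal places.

Under noisy-OR, P(flood warning | causes) = 1 − (1−0.02)·∏(1−qᵢ) over the active causes.
P(flood warning | dam release) = 0.8873·0.81 + 0.992449·0.19 = 0.718713 + 0.188565 = 0.907278
The heavy upstream rainfall-present share is 0.992449·0.19 = 0.188565.
So P(heavy upstream rainfall | flood warning, dam release) = 0.188565/0.907278 ≈ 0.2078.

Pr(heavy upstream rainfall | flood warning, dam release) ≈ 0.2078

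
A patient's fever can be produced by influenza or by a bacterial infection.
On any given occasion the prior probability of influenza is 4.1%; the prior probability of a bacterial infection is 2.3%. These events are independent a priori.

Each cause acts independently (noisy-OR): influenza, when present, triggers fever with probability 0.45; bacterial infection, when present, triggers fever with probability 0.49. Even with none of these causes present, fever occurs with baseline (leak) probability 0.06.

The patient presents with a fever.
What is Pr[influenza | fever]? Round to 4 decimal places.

Under noisy-OR, P(fever | causes) = 1 − (1−0.06)·∏(1−qᵢ) over the active causes.
P(fever) = 0.06×0.959×0.977 + 0.5206×0.959×0.023 + 0.483×0.041×0.977 + 0.73633×0.041×0.023 = 0.056217 + 0.011483 + 0.019348 + 0.000694 = 0.087742
Restricting to configurations with influenza present: 0.019348 + 0.000694 = 0.020042.
So P(influenza | fever) = 0.020042/0.087742 ≈ 0.2284.

Pr[influenza | fever] ≈ 0.2284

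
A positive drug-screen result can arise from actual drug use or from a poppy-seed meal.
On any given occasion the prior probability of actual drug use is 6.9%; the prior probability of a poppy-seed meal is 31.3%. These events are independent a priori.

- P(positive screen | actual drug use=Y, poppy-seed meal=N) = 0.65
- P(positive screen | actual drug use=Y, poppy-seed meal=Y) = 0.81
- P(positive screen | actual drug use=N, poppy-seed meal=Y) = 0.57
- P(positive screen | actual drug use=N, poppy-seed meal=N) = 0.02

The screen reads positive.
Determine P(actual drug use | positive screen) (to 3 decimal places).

For the numerator, keep only actual drug use=true terms: 0.030812 + 0.017494 = 0.048306
Denominator P(positive screen): 0.02×0.931×0.687 + 0.57×0.931×0.313 + 0.65×0.069×0.687 + 0.81×0.069×0.313 = 0.227198
Posterior = 0.048306 / 0.227198 ≈ 0.213

P(actual drug use | positive screen) ≈ 0.213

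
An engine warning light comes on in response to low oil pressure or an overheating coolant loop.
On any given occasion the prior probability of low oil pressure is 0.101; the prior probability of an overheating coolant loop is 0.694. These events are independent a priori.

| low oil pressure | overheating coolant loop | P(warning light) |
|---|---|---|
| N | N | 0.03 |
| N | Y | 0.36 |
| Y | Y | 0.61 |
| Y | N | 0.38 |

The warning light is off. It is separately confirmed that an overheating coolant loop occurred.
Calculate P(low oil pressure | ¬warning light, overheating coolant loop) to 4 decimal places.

P(low oil pressure | ¬warning light, overheating coolant loop) ≈ 0.0641

P(¬warning light | overheating coolant loop) = 0.64*0.899 + 0.39*0.101 = 0.575360 + 0.039390 = 0.614750
The low oil pressure-present share is 0.39*0.101 = 0.039390.
So P(low oil pressure | ¬warning light, overheating coolant loop) = 0.039390/0.614750 ≈ 0.0641.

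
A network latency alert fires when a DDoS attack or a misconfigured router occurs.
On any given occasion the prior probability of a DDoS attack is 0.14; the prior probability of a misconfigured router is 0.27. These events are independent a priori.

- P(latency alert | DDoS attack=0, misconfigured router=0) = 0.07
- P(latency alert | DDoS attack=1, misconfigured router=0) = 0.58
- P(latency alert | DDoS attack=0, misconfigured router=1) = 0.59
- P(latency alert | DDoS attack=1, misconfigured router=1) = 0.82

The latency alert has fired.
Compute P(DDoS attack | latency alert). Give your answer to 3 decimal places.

P(DDoS attack | latency alert) ≈ 0.333

Enumerate the 4 (DDoS attack, misconfigured router) configurations and weight by the priors:
  P(latency alert) = 0.07·0.86·0.73 + 0.59·0.86·0.27 + 0.58·0.14·0.73 + 0.82·0.14·0.27
        = 0.043946 + 0.136998 + 0.059276 + 0.030996 = 0.271216
The terms with DDoS attack present sum to 0.090272, so
  P(DDoS attack | latency alert) = 0.090272 / 0.271216 ≈ 0.333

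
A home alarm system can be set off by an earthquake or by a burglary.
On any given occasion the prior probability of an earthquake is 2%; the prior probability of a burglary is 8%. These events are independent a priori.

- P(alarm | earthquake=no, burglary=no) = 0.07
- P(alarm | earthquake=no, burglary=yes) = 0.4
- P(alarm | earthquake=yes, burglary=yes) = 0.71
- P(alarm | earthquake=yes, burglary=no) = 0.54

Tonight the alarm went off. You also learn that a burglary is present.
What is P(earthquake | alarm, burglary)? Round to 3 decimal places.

Sum P(alarm|·) weighted by the priors over both values of earthquake:
  P(alarm | burglary) = 0.4·0.98 + 0.71·0.02
        = 0.392000 + 0.014200 = 0.406200
Keeping only the earthquake-present terms gives 0.014200, so
  P(earthquake | alarm, burglary) = 0.014200 / 0.406200 ≈ 0.035

P(earthquake | alarm, burglary) ≈ 0.035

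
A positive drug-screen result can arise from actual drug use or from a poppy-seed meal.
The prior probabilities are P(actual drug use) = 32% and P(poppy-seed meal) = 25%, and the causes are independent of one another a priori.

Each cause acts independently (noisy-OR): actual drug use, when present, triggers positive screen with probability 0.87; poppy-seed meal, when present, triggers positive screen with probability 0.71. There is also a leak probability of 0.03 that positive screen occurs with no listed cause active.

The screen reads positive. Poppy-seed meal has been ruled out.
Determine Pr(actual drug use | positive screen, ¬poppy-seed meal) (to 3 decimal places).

Pr(actual drug use | positive screen, ¬poppy-seed meal) ≈ 0.932

Under noisy-OR, P(positive screen | causes) = 1 − (1−0.03)·∏(1−qᵢ) over the active causes.
Enumerate both values of actual drug use and weight by the priors:
  P(positive screen | ¬poppy-seed meal) = 0.03×0.68 + 0.8739×0.32
        = 0.020400 + 0.279648 = 0.300048
The terms with actual drug use present sum to 0.279648, so
  P(actual drug use | positive screen, ¬poppy-seed meal) = 0.279648 / 0.300048 ≈ 0.932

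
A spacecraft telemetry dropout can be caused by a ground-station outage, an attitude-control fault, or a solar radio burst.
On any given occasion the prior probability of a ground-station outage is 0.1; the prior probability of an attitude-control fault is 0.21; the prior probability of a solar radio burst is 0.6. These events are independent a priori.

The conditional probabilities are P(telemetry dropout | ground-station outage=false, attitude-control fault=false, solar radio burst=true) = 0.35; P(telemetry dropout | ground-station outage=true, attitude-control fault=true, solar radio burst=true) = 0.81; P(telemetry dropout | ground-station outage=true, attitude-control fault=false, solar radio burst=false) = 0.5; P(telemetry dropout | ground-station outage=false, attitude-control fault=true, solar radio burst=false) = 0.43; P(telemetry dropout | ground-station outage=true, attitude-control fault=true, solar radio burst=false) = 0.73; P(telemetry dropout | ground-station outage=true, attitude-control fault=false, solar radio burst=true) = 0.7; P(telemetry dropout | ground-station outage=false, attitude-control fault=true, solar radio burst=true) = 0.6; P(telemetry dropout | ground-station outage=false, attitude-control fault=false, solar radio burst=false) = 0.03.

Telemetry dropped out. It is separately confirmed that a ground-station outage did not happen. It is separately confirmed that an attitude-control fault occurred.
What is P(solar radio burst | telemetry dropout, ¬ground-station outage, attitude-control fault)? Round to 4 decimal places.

P(solar radio burst | telemetry dropout, ¬ground-station outage, attitude-control fault) ≈ 0.6767

Enumerate both values of solar radio burst and weight by the priors:
  P(telemetry dropout | ¬ground-station outage, attitude-control fault) = 0.43×0.4 + 0.6×0.6
        = 0.172000 + 0.360000 = 0.532000
Configurations with solar radio burst contribute 0.360000, so
  P(solar radio burst | telemetry dropout, ¬ground-station outage, attitude-control fault) = 0.360000 / 0.532000 ≈ 0.6767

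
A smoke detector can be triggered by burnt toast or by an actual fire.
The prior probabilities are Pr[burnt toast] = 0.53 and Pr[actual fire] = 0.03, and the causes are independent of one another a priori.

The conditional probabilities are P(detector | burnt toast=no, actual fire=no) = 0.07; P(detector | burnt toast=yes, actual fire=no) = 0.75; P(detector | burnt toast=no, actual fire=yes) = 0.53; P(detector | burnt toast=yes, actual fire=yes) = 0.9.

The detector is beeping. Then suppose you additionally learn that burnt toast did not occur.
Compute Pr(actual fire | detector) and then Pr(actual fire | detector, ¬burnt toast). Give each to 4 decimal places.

Pr(actual fire | detector) ≈ 0.0496; Pr(actual fire | detector, ¬burnt toast) ≈ 0.1897

By total probability over the 4 (burnt toast, actual fire) configurations:
  P(detector) = 0.07*0.47*0.97 + 0.53*0.47*0.03 + 0.75*0.53*0.97 + 0.9*0.53*0.03
        = 0.031913 + 0.007473 + 0.385575 + 0.014310 = 0.439271
Keeping only the actual fire-present terms gives 0.021783, so
  P(actual fire | detector) = 0.021783 / 0.439271 ≈ 0.0496

Now condition on the additional information:
Sum P(detector|·) weighted by the priors over both values of actual fire:
  P(detector | ¬burnt toast) = 0.07·0.97 + 0.53·0.03
        = 0.067900 + 0.015900 = 0.083800
Configurations with actual fire contribute 0.015900, so
  P(actual fire | detector, ¬burnt toast) = 0.015900 / 0.083800 ≈ 0.1897
Ruling out burnt toast raises the posterior on actual fire — the flip side of explaining away.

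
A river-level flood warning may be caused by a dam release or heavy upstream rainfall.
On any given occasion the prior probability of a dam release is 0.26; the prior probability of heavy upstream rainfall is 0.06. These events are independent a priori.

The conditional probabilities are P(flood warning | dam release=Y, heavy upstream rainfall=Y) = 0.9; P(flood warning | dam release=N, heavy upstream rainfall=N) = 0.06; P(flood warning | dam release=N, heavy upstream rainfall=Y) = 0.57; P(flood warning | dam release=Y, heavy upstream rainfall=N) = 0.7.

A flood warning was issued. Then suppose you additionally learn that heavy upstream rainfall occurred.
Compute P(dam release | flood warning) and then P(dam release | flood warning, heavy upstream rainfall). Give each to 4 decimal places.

P(flood warning) = 0.06*0.74*0.94 + 0.57*0.74*0.06 + 0.7*0.26*0.94 + 0.9*0.26*0.06 = 0.041736 + 0.025308 + 0.171080 + 0.014040 = 0.252164
Restricting to configurations with dam release present: 0.171080 + 0.014040 = 0.185120.
Hence the posterior is 0.185120/0.252164 ≈ 0.7341.

Now condition on the additional information:
P(flood warning | heavy upstream rainfall) = 0.57×0.74 + 0.9×0.26 = 0.421800 + 0.234000 = 0.655800
Restricting to configurations with dam release present: 0.9×0.26 = 0.234000.
Hence the posterior is 0.234000/0.655800 ≈ 0.3568.
— heavy upstream rainfall explains away the evidence for dam release.

P(dam release | flood warning) ≈ 0.7341; P(dam release | flood warning, heavy upstream rainfall) ≈ 0.3568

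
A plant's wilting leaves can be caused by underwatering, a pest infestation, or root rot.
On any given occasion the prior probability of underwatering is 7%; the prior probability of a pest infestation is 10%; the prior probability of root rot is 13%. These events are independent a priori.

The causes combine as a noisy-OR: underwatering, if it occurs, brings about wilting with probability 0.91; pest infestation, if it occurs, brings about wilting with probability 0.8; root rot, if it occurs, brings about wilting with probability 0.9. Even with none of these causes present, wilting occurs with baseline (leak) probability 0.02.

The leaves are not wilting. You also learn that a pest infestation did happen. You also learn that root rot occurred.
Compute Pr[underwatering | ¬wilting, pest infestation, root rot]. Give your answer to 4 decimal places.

Under noisy-OR, P(wilting | causes) = 1 − (1−0.02)·∏(1−qᵢ) over the active causes.
P(¬wilting | pest infestation, root rot) = 0.0196·0.93 + 0.001764·0.07 = 0.018228 + 0.000123 = 0.018351
The underwatering-present share is 0.001764·0.07 = 0.000123.
P(underwatering | ¬wilting, pest infestation, root rot) = 0.000123 / 0.018351 ≈ 0.0067

Pr[underwatering | ¬wilting, pest infestation, root rot] ≈ 0.0067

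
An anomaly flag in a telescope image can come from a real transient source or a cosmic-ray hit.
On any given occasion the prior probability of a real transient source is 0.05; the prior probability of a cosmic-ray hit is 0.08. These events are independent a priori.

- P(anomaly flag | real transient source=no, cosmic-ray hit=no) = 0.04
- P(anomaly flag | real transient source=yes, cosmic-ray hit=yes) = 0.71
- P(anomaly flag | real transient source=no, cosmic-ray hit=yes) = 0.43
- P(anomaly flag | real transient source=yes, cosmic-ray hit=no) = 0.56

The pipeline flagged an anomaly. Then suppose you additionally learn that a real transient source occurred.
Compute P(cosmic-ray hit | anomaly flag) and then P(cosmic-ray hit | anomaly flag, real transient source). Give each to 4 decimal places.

P(cosmic-ray hit | anomaly flag) ≈ 0.3691; P(cosmic-ray hit | anomaly flag, real transient source) ≈ 0.0993

P(anomaly flag) = 0.04·0.95·0.92 + 0.43·0.95·0.08 + 0.56·0.05·0.92 + 0.71·0.05·0.08 = 0.034960 + 0.032680 + 0.025760 + 0.002840 = 0.096240
The cosmic-ray hit-present share is 0.032680 + 0.002840 = 0.035520.
Hence the posterior is 0.035520/0.096240 ≈ 0.3691.

Now also conditioning on real transient source=true:
Sum P(anomaly flag|·) weighted by the priors over both values of cosmic-ray hit:
  P(anomaly flag | real transient source) = 0.56*0.92 + 0.71*0.08
        = 0.515200 + 0.056800 = 0.572000
Keeping only the cosmic-ray hit-present terms gives 0.056800, so
  P(cosmic-ray hit | anomaly flag, real transient source) = 0.056800 / 0.572000 ≈ 0.0993
— real transient source explains away the evidence for cosmic-ray hit.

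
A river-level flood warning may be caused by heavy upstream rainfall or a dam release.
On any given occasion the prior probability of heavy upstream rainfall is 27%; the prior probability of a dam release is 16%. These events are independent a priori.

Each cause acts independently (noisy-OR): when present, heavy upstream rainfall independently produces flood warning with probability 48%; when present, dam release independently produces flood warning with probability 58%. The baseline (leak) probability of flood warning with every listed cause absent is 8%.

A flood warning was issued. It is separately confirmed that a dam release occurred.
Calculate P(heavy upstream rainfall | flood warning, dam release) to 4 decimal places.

Under noisy-OR, P(flood warning | causes) = 1 − (1−0.08)·∏(1−qᵢ) over the active causes.
Sum P(flood warning|·) weighted by the priors over both values of heavy upstream rainfall:
  P(flood warning | dam release) = 0.6136·0.73 + 0.799072·0.27
        = 0.447928 + 0.215749 = 0.663677
The terms with heavy upstream rainfall present sum to 0.215749, so
  P(heavy upstream rainfall | flood warning, dam release) = 0.215749 / 0.663677 ≈ 0.3251

P(heavy upstream rainfall | flood warning, dam release) ≈ 0.3251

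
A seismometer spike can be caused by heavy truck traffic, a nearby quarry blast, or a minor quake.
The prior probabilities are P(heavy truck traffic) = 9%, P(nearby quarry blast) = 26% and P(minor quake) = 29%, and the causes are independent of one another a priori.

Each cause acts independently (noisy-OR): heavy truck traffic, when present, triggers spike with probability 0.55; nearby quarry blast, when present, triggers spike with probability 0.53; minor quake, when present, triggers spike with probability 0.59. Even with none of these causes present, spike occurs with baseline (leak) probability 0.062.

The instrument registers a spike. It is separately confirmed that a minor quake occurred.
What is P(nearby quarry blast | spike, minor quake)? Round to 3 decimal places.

P(nearby quarry blast | spike, minor quake) ≈ 0.314

Under noisy-OR, P(spike | causes) = 1 − (1−0.062)·∏(1−qᵢ) over the active causes.
Numerator (weight on configurations with nearby quarry blast): 0.193834 + 0.021497 = 0.215331
Denominator P(spike | minor quake): 0.61542×0.91×0.74 + 0.819247×0.91×0.26 + 0.826939×0.09×0.74 + 0.918661×0.09×0.26 = 0.684829
P(nearby quarry blast | spike, minor quake) = 0.215331/0.684829 ≈ 0.314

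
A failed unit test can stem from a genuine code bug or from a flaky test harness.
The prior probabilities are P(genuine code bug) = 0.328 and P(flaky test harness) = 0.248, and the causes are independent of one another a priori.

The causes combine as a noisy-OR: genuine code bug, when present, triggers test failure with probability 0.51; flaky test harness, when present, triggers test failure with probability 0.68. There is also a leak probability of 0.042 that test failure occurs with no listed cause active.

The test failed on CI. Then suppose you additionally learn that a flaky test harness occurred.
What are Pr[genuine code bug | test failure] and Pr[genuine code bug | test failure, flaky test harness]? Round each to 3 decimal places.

Under noisy-OR, P(test failure | causes) = 1 − (1−0.042)·∏(1−qᵢ) over the active causes.
P(test failure) = 0.042·0.672·0.752 + 0.69344·0.672·0.248 + 0.53058·0.328·0.752 + 0.849786·0.328·0.248 = 0.021224 + 0.115566 + 0.130871 + 0.069125 = 0.336786
The genuine code bug-present share is 0.130871 + 0.069125 = 0.199996.
P(genuine code bug | test failure) = 0.199996 / 0.336786 ≈ 0.594

Now also conditioning on flaky test harness=true:
For the numerator, keep only genuine code bug=true terms: 0.849786×0.328 = 0.278730
The normalizing constant is 0.69344×0.672 + 0.849786×0.328 = 0.744722
Posterior = 0.278730 / 0.744722 ≈ 0.374

Pr[genuine code bug | test failure] ≈ 0.594; Pr[genuine code bug | test failure, flaky test harness] ≈ 0.374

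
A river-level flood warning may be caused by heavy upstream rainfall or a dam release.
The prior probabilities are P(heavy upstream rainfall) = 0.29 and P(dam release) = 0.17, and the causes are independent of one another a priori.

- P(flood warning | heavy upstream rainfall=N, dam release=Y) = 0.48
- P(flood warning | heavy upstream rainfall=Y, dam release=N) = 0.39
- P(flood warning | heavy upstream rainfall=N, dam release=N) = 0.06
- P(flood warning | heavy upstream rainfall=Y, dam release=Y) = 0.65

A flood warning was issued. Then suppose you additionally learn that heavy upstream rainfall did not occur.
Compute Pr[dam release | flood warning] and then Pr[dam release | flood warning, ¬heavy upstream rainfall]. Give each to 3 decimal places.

Pr[dam release | flood warning] ≈ 0.410; Pr[dam release | flood warning, ¬heavy upstream rainfall] ≈ 0.621

Sum P(flood warning|·) weighted by the priors over the 4 (heavy upstream rainfall, dam release) configurations:
  P(flood warning) = 0.06·0.71·0.83 + 0.48·0.71·0.17 + 0.39·0.29·0.83 + 0.65·0.29·0.17
        = 0.035358 + 0.057936 + 0.093873 + 0.032045 = 0.219212
Configurations with dam release contribute 0.089981, so
  P(dam release | flood warning) = 0.089981 / 0.219212 ≈ 0.410

Now condition on the additional information:
P(flood warning | ¬heavy upstream rainfall) = 0.06*0.83 + 0.48*0.17 = 0.049800 + 0.081600 = 0.131400
Of this, 0.081600 comes from 0.48*0.17 (the dam release=true cases).
So P(dam release | flood warning, ¬heavy upstream rainfall) = 0.081600/0.131400 ≈ 0.621.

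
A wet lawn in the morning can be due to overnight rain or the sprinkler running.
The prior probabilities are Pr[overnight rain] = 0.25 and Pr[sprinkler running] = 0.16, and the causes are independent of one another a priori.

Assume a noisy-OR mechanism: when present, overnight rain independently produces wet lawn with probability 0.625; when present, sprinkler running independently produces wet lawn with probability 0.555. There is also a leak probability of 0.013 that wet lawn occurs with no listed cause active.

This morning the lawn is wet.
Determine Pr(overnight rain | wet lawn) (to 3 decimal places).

Pr(overnight rain | wet lawn) ≈ 0.687

Under noisy-OR, P(wet lawn | causes) = 1 − (1−0.013)·∏(1−qᵢ) over the active causes.
Sum P(wet lawn|·) weighted by the priors over the 4 (overnight rain, sprinkler running) configurations:
  P(wet lawn) = 0.013·0.75·0.84 + 0.560785·0.75·0.16 + 0.629875·0.25·0.84 + 0.835294·0.25·0.16
        = 0.008190 + 0.067294 + 0.132274 + 0.033412 = 0.241170
The terms with overnight rain present sum to 0.165686, so
  P(overnight rain | wet lawn) = 0.165686 / 0.241170 ≈ 0.687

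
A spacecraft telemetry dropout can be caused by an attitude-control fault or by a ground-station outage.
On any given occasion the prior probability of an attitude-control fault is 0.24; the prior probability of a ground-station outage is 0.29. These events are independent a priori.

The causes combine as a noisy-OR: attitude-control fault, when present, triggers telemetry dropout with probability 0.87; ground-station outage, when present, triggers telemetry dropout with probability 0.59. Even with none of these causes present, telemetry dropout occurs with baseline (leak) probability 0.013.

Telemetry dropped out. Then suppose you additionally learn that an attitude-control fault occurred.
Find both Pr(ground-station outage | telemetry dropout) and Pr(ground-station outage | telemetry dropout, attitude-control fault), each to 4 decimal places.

Pr(ground-station outage | telemetry dropout) ≈ 0.5590; Pr(ground-station outage | telemetry dropout, attitude-control fault) ≈ 0.3074

Under noisy-OR, P(telemetry dropout | causes) = 1 − (1−0.013)·∏(1−qᵢ) over the active causes.
For the numerator, keep only ground-station outage=true terms: 0.131211 + 0.065939 = 0.197150
Denominator P(telemetry dropout): 0.013*0.76*0.71 + 0.59533*0.76*0.29 + 0.87169*0.24*0.71 + 0.947393*0.24*0.29 = 0.352701
Posterior = 0.197150 / 0.352701 ≈ 0.5590

Now also conditioning on attitude-control fault=true:
Sum P(telemetry dropout|·) weighted by the priors over both values of ground-station outage:
  P(telemetry dropout | attitude-control fault) = 0.87169*0.71 + 0.947393*0.29
        = 0.618900 + 0.274744 = 0.893644
Configurations with ground-station outage contribute 0.274744, so
  P(ground-station outage | telemetry dropout, attitude-control fault) = 0.274744 / 0.893644 ≈ 0.3074
The drop from 0.5590 to 0.3074 is the explaining-away (discounting) effect.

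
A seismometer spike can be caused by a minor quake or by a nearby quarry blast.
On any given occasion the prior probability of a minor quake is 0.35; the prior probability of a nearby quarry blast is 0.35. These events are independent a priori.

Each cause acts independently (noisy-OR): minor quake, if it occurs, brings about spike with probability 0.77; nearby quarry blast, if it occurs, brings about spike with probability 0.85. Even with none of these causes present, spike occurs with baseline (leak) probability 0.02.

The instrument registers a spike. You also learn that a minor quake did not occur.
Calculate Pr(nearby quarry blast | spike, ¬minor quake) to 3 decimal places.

Pr(nearby quarry blast | spike, ¬minor quake) ≈ 0.958

Under noisy-OR, P(spike | causes) = 1 − (1−0.02)·∏(1−qᵢ) over the active causes.
P(spike | ¬minor quake) = 0.02×0.65 + 0.853×0.35 = 0.013000 + 0.298550 = 0.311550
The nearby quarry blast-present share is 0.853×0.35 = 0.298550.
P(nearby quarry blast | spike, ¬minor quake) = 0.298550 / 0.311550 ≈ 0.958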